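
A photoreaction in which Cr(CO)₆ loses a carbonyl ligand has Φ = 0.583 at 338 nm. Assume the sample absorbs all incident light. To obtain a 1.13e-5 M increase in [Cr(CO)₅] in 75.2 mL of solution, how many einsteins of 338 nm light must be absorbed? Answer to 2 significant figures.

Product: (1.13e-5 M)(0.0752 L) = 8.498e-7 mol.
Photons that must be absorbed: 8.498e-7 / 0.583 = 1.458e-6 mol.

1.5e-6 einstein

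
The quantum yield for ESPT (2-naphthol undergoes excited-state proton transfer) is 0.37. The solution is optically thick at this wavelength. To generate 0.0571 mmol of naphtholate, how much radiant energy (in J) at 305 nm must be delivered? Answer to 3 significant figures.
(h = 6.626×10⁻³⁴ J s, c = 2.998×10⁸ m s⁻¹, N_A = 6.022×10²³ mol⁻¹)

Product: 0.0571 mmol = 5.71×10⁻⁵ mol.
Photons that must be absorbed: 5.71×10⁻⁵ / 0.37 = 1.543×10⁻⁴ mol.
Photon energy: hc/λ = 6.513×10⁻¹⁹ J; per mole, 3.922×10⁵ J mol⁻¹.
Energy required: 1.543×10⁻⁴ × 3.922×10⁵ = 60.5 J.

60.5 J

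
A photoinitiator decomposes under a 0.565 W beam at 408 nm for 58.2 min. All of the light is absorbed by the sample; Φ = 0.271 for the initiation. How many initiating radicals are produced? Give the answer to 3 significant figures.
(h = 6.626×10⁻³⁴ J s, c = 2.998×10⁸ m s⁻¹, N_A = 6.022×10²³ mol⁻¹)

1.10×10²¹ initiating radicals

Photon energy at 408 nm: hc/λ = (6.626×10⁻³⁴)(2.998×10⁸)/(408×10⁻⁹) = 4.869×10⁻¹⁹ J.
Energy delivered: (0.565 W)(3492 s) = 1973 J.
Photons incident: 1973 / 4.869×10⁻¹⁹ = 4.052×10²¹, i.e. 4.052×10²¹/6.022×10²³ = 0.006729 mol.
Product: Φ × n_abs = 0.271 × 0.006729 = 0.001824 mol.
As a count: 0.001824 × 6.022×10²³ = 1.10×10²¹.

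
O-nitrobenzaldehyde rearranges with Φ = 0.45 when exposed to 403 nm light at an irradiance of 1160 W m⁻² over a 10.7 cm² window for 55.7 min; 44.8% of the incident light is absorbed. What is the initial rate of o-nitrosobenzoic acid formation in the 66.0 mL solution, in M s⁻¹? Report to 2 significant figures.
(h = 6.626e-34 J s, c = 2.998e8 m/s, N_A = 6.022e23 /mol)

1.3e-5 M s⁻¹

Photon energy at 403 nm: hc/λ = (6.626e-34)(2.998e8)/(403e-9) = 4.929e-19 J.
Energy delivered: (1160 W m⁻²)(10.7e-4 m²)(3342 s) = 4148 J.
Photons incident: 4148 / 4.929e-19 = 8.416e21, i.e. 8.416e21/6.022e23 = 0.01398 mol.
Photons absorbed: 0.448 × 0.01398 = 0.006263 mol.
Product formed: 0.45 × 0.006263 = 0.002818 mol.
Rate: 0.002818 mol / (3342 s × 0.066 L) = 1.3e-5 M s⁻¹.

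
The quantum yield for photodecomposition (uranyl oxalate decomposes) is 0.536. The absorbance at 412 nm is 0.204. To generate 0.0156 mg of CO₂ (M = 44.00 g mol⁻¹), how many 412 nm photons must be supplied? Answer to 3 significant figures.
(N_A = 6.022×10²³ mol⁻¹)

Product: 0.0156 mg / 44.00 g mol⁻¹ = 3.545×10⁻⁷ mol.
Photons that must be absorbed: 3.545×10⁻⁷ / 0.536 = 6.614×10⁻⁷ mol.
Fraction absorbed: 1 − 10^(−0.204) = 0.3748.
Incident photons needed: 6.614×10⁻⁷ / 0.3748 = 1.765×10⁻⁶ mol.
Photon count: 1.765×10⁻⁶ × 6.022×10²³ = 1.06×10¹⁸.

1.06×10¹⁸ photons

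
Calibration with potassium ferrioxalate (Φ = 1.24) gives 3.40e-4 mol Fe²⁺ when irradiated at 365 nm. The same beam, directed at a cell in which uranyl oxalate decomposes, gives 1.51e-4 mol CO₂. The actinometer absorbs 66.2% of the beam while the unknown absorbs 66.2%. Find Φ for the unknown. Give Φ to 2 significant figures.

Φ = 0.55

Photons absorbed by the actinometer: 3.40e-4 / 1.24 = 2.742e-4 mol.
Incident flux: 2.742e-4 / 0.662 = 4.142e-4 einstein.
Absorbed by unknown: 0.662 × 4.142e-4 = 2.742e-4 mol.
Φ(unknown) = 1.51e-4 / 2.742e-4 = 0.55.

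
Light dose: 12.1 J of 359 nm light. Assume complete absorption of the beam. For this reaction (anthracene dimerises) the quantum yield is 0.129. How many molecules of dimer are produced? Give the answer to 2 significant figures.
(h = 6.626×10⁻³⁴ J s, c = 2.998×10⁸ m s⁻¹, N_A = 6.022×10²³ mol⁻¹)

Photon energy at 359 nm: hc/λ = (6.626×10⁻³⁴)(2.998×10⁸)/(359×10⁻⁹) = 5.533×10⁻¹⁹ J.
Photons incident: 12.1 / 5.533×10⁻¹⁹ = 2.187×10¹⁹, i.e. 2.187×10¹⁹/6.022×10²³ = 3.632×10⁻⁵ mol.
Product: Φ × n_abs = 0.129 × 3.632×10⁻⁵ = 4.685×10⁻⁶ mol.
As a count: 4.685×10⁻⁶ × 6.022×10²³ = 2.8×10¹⁸.

2.8×10¹⁸ molecules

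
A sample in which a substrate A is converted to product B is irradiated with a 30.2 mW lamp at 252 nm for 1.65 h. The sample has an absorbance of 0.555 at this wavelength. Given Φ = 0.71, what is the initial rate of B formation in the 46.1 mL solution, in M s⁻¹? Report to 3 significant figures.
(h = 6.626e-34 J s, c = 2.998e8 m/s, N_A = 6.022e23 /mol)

7.07e-7 M s⁻¹

Photon energy at 252 nm: hc/λ = (6.626e-34)(2.998e8)/(252e-9) = 7.883e-19 J.
Energy delivered: (30.2 mW)(5940 s) = 179.4 J.
Photons incident: 179.4 / 7.883e-19 = 2.276e20, i.e. 2.276e20/6.022e23 = 3.779e-4 mol.
Fraction absorbed: 1 − 10^(−0.555) = 0.7214.
Photons absorbed: 0.7214 × 3.779e-4 = 2.726e-4 mol.
Product formed: 0.71 × 2.726e-4 = 1.935e-4 mol.
Rate: 1.935e-4 mol / (5940 s × 0.0461 L) = 7.07e-7 M s⁻¹.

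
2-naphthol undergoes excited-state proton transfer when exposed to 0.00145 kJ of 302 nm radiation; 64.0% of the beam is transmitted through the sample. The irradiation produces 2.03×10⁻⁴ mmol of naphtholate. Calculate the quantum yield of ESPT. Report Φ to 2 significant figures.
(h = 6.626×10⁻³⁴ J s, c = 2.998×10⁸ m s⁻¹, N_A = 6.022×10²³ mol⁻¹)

Product: 2.03×10⁻⁴ mmol = 2.03×10⁻⁷ mol.
Photon energy at 302 nm: hc/λ = (6.626×10⁻³⁴)(2.998×10⁸)/(302×10⁻⁹) = 6.578×10⁻¹⁹ J.
Incident energy: 0.00145 kJ = 1.45 J.
Photons incident: 1.45 / 6.578×10⁻¹⁹ = 2.204×10¹⁸, i.e. 2.204×10¹⁸/6.022×10²³ = 3.660×10⁻⁶ mol.
Fraction absorbed: 1 − 64.0/100 = 0.3600.
Photons absorbed: 0.3600 × 3.660×10⁻⁶ = 1.318×10⁻⁶ mol.
Φ = 2.03×10⁻⁷ mol / 1.318×10⁻⁶ mol photons = 0.15.

Φ = 0.15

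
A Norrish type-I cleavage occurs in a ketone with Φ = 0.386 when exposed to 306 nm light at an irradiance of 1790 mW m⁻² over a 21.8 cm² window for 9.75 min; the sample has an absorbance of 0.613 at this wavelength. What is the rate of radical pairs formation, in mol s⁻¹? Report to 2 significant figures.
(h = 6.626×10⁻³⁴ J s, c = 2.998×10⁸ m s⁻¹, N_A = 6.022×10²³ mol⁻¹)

Photon energy at 306 nm: hc/λ = (6.626×10⁻³⁴)(2.998×10⁸)/(306×10⁻⁹) = 6.492×10⁻¹⁹ J.
Energy delivered: (1790 mW m⁻²)(21.8×10⁻⁴ m²)(585 s) = 2.283 J.
Photons incident: 2.283 / 6.492×10⁻¹⁹ = 3.517×10¹⁸, i.e. 3.517×10¹⁸/6.022×10²³ = 5.840×10⁻⁶ mol.
Fraction absorbed: 1 − 10^(−0.613) = 0.7562.
Photons absorbed: 0.7562 × 5.840×10⁻⁶ = 4.416×10⁻⁶ mol.
Product formed: 0.386 × 4.416×10⁻⁶ = 1.705×10⁻⁶ mol.
Rate: 1.705×10⁻⁶ / 585 s = 2.9×10⁻⁹ mol s⁻¹.

2.9×10⁻⁹ mol s⁻¹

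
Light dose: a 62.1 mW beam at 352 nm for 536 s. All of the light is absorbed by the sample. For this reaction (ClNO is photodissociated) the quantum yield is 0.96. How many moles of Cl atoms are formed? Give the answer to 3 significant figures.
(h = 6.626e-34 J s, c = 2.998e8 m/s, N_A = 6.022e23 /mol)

Photon energy at 352 nm: hc/λ = (6.626e-34)(2.998e8)/(352e-9) = 5.643e-19 J.
Energy delivered: (62.1 mW)(536 s) = 33.29 J.
Photons incident: 33.29 / 5.643e-19 = 5.899e19, i.e. 5.899e19/6.022e23 = 9.796e-5 mol.
Product: Φ × n_abs = 0.96 × 9.796e-5 = 9.404e-5 mol.

9.40e-5 mol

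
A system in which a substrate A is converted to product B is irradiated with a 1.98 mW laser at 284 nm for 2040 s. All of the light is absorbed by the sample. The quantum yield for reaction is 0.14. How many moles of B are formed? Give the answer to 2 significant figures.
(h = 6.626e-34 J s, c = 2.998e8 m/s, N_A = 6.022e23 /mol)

1.3e-6 mol

Photon energy at 284 nm: hc/λ = (6.626e-34)(2.998e8)/(284e-9) = 6.995e-19 J.
Energy delivered: (1.98 mW)(2040 s) = 4.039 J.
Photons incident: 4.039 / 6.995e-19 = 5.774e18, i.e. 5.774e18/6.022e23 = 9.588e-6 mol.
Product: Φ × n_abs = 0.14 × 9.588e-6 = 1.342e-6 mol.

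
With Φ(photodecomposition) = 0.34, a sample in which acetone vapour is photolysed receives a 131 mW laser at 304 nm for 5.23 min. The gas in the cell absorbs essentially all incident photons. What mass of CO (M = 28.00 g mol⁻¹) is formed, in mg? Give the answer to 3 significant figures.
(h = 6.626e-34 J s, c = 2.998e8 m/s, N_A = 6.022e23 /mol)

Photon energy at 304 nm: hc/λ = (6.626e-34)(2.998e8)/(304e-9) = 6.534e-19 J.
Energy delivered: (131 mW)(313.8 s) = 41.11 J.
Photons incident: 41.11 / 6.534e-19 = 6.292e19, i.e. 6.292e19/6.022e23 = 1.045e-4 mol.
Product: Φ × n_abs = 0.34 × 1.045e-4 = 3.553e-5 mol.
Mass: 3.553e-5 × 28.00 = 9.948e-4 g = 0.995 mg.

0.995 mg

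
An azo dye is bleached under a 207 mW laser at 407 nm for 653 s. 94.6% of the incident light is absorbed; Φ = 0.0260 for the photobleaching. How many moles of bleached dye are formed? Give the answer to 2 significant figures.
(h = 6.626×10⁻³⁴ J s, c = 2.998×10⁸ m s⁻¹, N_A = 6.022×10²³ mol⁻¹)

Photon energy at 407 nm: hc/λ = (6.626×10⁻³⁴)(2.998×10⁸)/(407×10⁻⁹) = 4.881×10⁻¹⁹ J.
Energy delivered: (207 mW)(653 s) = 135.2 J.
Photons incident: 135.2 / 4.881×10⁻¹⁹ = 2.770×10²⁰, i.e. 2.770×10²⁰/6.022×10²³ = 4.600×10⁻⁴ mol.
Photons absorbed: 0.946 × 4.600×10⁻⁴ = 4.352×10⁻⁴ mol.
Product: Φ × n_abs = 0.0260 × 4.352×10⁻⁴ = 1.132×10⁻⁵ mol.

1.1×10⁻⁵ mol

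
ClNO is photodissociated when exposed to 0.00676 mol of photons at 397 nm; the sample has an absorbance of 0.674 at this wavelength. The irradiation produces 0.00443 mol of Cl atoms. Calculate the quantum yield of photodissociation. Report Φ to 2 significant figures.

Fraction absorbed: 1 − 10^(−0.674) = 0.7882.
Photons absorbed: 0.7882 × 0.00676 = 0.005328 mol.
Φ = 0.00443 mol / 0.005328 mol photons = 0.83.

Φ = 0.83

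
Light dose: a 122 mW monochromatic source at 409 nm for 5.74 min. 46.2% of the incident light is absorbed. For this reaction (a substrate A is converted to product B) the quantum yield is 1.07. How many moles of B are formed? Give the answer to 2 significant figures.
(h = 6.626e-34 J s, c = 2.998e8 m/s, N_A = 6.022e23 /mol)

7.1e-5 mol

Photon energy at 409 nm: hc/λ = (6.626e-34)(2.998e8)/(409e-9) = 4.857e-19 J.
Energy delivered: (122 mW)(344.4 s) = 42.02 J.
Photons incident: 42.02 / 4.857e-19 = 8.651e19, i.e. 8.651e19/6.022e23 = 1.437e-4 mol.
Photons absorbed: 0.462 × 1.437e-4 = 6.639e-5 mol.
Product: Φ × n_abs = 1.07 × 6.639e-5 = 7.104e-5 mol.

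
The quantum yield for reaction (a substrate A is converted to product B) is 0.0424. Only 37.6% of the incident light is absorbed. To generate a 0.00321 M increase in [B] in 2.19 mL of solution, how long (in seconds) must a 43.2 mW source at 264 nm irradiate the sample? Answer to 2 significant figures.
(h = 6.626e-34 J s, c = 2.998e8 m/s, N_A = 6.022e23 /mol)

Product: (0.00321 M)(0.00219 L) = 7.030e-6 mol.
Photons that must be absorbed: 7.030e-6 / 0.0424 = 1.658e-4 mol.
Incident photons needed: 1.658e-4 / 0.376 = 4.410e-4 mol.
Photon energy: hc/λ = 7.525e-19 J; per mole, 4.532e5 J mol⁻¹.
Energy required: 4.410e-4 × 4.532e5 = 199.9 J.
Time: 199.9 J / 0.0432 W = 4600 s.

t ≈ 4600 s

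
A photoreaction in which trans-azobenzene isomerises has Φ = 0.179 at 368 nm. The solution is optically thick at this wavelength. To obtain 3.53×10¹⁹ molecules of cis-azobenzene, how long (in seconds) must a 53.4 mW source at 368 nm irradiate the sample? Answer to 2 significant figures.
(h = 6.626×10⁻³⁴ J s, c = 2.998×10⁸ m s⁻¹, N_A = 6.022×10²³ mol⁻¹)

Product: 3.53×10¹⁹ / 6.022×10²³ = 5.862×10⁻⁵ mol.
Photons that must be absorbed: 5.862×10⁻⁵ / 0.179 = 3.275×10⁻⁴ mol.
Photon energy: hc/λ = 5.398×10⁻¹⁹ J; per mole, 3.251×10⁵ J mol⁻¹.
Energy required: 3.275×10⁻⁴ × 3.251×10⁵ = 106.5 J.
Time: 106.5 J / 0.0534 W = 2000 s.

t ≈ 2000 s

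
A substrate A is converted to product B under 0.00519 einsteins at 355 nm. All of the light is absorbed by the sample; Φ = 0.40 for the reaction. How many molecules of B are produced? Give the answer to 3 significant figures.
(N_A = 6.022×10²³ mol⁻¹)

Product: Φ × n_abs = 0.40 × 0.00519 = 0.002076 mol.
As a count: 0.002076 × 6.022×10²³ = 1.25×10²¹.

1.25×10²¹ molecules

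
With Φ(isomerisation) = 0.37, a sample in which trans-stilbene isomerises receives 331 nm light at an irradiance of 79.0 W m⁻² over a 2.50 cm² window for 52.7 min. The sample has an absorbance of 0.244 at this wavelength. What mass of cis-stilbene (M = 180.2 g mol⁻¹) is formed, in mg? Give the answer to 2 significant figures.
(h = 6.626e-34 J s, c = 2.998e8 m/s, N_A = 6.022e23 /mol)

Photon energy at 331 nm: hc/λ = (6.626e-34)(2.998e8)/(331e-9) = 6.001e-19 J.
Energy delivered: (79.0 W m⁻²)(2.50e-4 m²)(3162 s) = 62.45 J.
Photons incident: 62.45 / 6.001e-19 = 1.041e20, i.e. 1.041e20/6.022e23 = 1.729e-4 mol.
Fraction absorbed: 1 − 10^(−0.244) = 0.4298.
Photons absorbed: 0.4298 × 1.729e-4 = 7.431e-5 mol.
Product: Φ × n_abs = 0.37 × 7.431e-5 = 2.749e-5 mol.
Mass: 2.749e-5 × 180.2 = 0.004954 g = 5.0 mg.

5.0 mg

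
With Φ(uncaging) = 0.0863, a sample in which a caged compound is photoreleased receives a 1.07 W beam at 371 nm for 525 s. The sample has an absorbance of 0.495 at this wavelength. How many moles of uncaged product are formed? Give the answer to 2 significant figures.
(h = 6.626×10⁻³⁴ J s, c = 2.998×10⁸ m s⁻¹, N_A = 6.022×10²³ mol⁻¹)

Photon energy at 371 nm: hc/λ = (6.626×10⁻³⁴)(2.998×10⁸)/(371×10⁻⁹) = 5.354×10⁻¹⁹ J.
Energy delivered: (1.07 W)(525 s) = 561.8 J.
Photons incident: 561.8 / 5.354×10⁻¹⁹ = 1.049×10²¹, i.e. 1.049×10²¹/6.022×10²³ = 0.001742 mol.
Fraction absorbed: 1 − 10^(−0.495) = 0.6801.
Photons absorbed: 0.6801 × 0.001742 = 0.001185 mol.
Product: Φ × n_abs = 0.0863 × 0.001185 = 1.023×10⁻⁴ mol.

1.0×10⁻⁴ mol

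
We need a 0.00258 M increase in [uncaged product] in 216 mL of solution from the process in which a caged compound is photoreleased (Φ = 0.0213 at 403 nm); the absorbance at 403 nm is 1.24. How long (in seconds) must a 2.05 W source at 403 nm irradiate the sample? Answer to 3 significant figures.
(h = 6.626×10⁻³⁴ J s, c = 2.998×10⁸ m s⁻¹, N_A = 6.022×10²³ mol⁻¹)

Product: (0.00258 M)(0.216 L) = 5.573×10⁻⁴ mol.
Photons that must be absorbed: 5.573×10⁻⁴ / 0.0213 = 0.02616 mol.
Fraction absorbed: 1 − 10^(−1.24) = 0.9425.
Incident photons needed: 0.02616 / 0.9425 = 0.02776 mol.
Photon energy: hc/λ = 4.929×10⁻¹⁹ J; per mole, 2.968×10⁵ J mol⁻¹.
Energy required: 0.02776 × 2.968×10⁵ = 8239 J.
Time: 8239 J / 2.05 W = 4020 s.

t ≈ 4020 s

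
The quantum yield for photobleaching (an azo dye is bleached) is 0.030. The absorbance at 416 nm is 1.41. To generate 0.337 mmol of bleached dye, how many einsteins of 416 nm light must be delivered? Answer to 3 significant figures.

Product: 0.337 mmol = 3.37×10⁻⁴ mol.
Photons that must be absorbed: 3.37×10⁻⁴ / 0.030 = 0.01123 mol.
Fraction absorbed: 1 − 10^(−1.41) = 0.9611.
Incident photons needed: 0.01123 / 0.9611 = 0.01168 mol.

0.0117 einstein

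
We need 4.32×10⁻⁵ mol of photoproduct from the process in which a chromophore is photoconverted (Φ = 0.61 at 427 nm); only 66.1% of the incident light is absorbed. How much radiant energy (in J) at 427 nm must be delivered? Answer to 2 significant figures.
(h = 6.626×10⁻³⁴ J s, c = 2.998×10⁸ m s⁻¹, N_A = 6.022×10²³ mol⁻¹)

Photons that must be absorbed: 4.32×10⁻⁵ / 0.61 = 7.082×10⁻⁵ mol.
Incident photons needed: 7.082×10⁻⁵ / 0.661 = 1.071×10⁻⁴ mol.
Photon energy: hc/λ = 4.652×10⁻¹⁹ J; per mole, 2.801×10⁵ J mol⁻¹.
Energy required: 1.071×10⁻⁴ × 2.801×10⁵ = 30 J.

30 J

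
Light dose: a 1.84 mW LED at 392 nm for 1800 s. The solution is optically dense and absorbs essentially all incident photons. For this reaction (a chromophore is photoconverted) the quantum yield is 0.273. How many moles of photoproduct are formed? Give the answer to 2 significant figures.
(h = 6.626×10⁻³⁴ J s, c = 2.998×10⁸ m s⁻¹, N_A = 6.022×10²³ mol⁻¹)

3.0×10⁻⁶ mol

Photon energy at 392 nm: hc/λ = (6.626×10⁻³⁴)(2.998×10⁸)/(392×10⁻⁹) = 5.068×10⁻¹⁹ J.
Energy delivered: (1.84 mW)(1800 s) = 3.312 J.
Photons incident: 3.312 / 5.068×10⁻¹⁹ = 6.535×10¹⁸, i.e. 6.535×10¹⁸/6.022×10²³ = 1.085×10⁻⁵ mol.
Product: Φ × n_abs = 0.273 × 1.085×10⁻⁵ = 2.962×10⁻⁶ mol.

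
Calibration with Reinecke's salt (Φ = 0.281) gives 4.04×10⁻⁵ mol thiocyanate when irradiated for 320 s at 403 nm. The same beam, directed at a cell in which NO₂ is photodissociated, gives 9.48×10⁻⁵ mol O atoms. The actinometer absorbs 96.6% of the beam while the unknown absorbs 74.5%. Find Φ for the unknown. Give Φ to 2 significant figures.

Photons absorbed by the actinometer: 4.04×10⁻⁵ / 0.281 = 1.438×10⁻⁴ mol.
Incident flux: 1.438×10⁻⁴ / 0.966 = 1.489×10⁻⁴ einstein.
Absorbed by unknown: 0.745 × 1.489×10⁻⁴ = 1.109×10⁻⁴ mol.
Φ(unknown) = 9.48×10⁻⁵ / 1.109×10⁻⁴ = 0.85.

Φ = 0.85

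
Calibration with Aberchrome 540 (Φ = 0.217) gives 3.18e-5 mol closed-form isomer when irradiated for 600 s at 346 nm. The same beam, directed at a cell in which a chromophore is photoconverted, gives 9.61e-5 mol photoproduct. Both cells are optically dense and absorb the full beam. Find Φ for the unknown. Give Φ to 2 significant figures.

Photons absorbed by the actinometer: 3.18e-5 / 0.217 = 1.465e-4 mol.
Φ(unknown) = 9.61e-5 / 1.465e-4 = 0.66.

Φ = 0.66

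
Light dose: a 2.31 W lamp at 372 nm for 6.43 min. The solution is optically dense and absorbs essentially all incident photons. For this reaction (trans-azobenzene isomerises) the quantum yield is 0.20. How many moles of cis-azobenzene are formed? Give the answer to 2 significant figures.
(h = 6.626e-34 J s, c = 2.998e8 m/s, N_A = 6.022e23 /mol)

Photon energy at 372 nm: hc/λ = (6.626e-34)(2.998e8)/(372e-9) = 5.340e-19 J.
Energy delivered: (2.31 W)(385.8 s) = 891.2 J.
Photons incident: 891.2 / 5.340e-19 = 1.669e21, i.e. 1.669e21/6.022e23 = 0.002772 mol.
Product: Φ × n_abs = 0.20 × 0.002772 = 5.544e-4 mol.

5.5e-4 mol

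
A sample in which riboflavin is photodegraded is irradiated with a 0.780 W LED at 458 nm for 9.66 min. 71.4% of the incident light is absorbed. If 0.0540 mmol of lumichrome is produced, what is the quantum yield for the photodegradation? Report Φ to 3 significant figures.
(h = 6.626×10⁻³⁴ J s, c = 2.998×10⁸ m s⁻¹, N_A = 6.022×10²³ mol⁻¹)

Φ = 0.0437

Product: 0.0540 mmol = 5.40×10⁻⁵ mol.
Photon energy at 458 nm: hc/λ = (6.626×10⁻³⁴)(2.998×10⁸)/(458×10⁻⁹) = 4.337×10⁻¹⁹ J.
Energy delivered: (0.780 W)(579.6 s) = 452.1 J.
Photons incident: 452.1 / 4.337×10⁻¹⁹ = 1.042×10²¹, i.e. 1.042×10²¹/6.022×10²³ = 0.001730 mol.
Photons absorbed: 0.714 × 0.001730 = 0.001235 mol.
Φ = 5.40×10⁻⁵ mol / 0.001235 mol photons = 0.0437.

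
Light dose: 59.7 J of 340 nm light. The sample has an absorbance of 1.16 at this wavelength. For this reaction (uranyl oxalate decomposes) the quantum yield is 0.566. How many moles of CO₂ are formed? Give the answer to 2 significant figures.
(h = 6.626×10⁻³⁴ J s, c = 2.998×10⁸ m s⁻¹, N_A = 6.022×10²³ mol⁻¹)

Photon energy at 340 nm: hc/λ = (6.626×10⁻³⁴)(2.998×10⁸)/(340×10⁻⁹) = 5.843×10⁻¹⁹ J.
Photons incident: 59.7 / 5.843×10⁻¹⁹ = 1.022×10²⁰, i.e. 1.022×10²⁰/6.022×10²³ = 1.697×10⁻⁴ mol.
Fraction absorbed: 1 − 10^(−1.16) = 0.9308.
Photons absorbed: 0.9308 × 1.697×10⁻⁴ = 1.580×10⁻⁴ mol.
Product: Φ × n_abs = 0.566 × 1.580×10⁻⁴ = 8.943×10⁻⁵ mol.

8.9×10⁻⁵ mol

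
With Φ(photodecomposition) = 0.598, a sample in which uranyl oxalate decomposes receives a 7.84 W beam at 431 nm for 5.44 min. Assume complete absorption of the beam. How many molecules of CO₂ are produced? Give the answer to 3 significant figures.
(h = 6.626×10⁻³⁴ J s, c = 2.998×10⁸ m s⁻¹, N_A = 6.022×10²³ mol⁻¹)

Photon energy at 431 nm: hc/λ = (6.626×10⁻³⁴)(2.998×10⁸)/(431×10⁻⁹) = 4.609×10⁻¹⁹ J.
Energy delivered: (7.84 W)(326.4 s) = 2559 J.
Photons incident: 2559 / 4.609×10⁻¹⁹ = 5.552×10²¹, i.e. 5.552×10²¹/6.022×10²³ = 0.009220 mol.
Product: Φ × n_abs = 0.598 × 0.009220 = 0.005514 mol.
As a count: 0.005514 × 6.022×10²³ = 3.32×10²¹.

3.32×10²¹ molecules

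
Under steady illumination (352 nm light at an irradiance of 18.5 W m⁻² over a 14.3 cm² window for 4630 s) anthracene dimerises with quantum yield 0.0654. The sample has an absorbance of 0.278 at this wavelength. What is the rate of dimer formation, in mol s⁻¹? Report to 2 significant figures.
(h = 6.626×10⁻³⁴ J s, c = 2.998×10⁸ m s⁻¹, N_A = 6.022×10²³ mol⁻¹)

Photon energy at 352 nm: hc/λ = (6.626×10⁻³⁴)(2.998×10⁸)/(352×10⁻⁹) = 5.643×10⁻¹⁹ J.
Energy delivered: (18.5 W m⁻²)(14.3×10⁻⁴ m²)(4630 s) = 122.5 J.
Photons incident: 122.5 / 5.643×10⁻¹⁹ = 2.171×10²⁰, i.e. 2.171×10²⁰/6.022×10²³ = 3.605×10⁻⁴ mol.
Fraction absorbed: 1 − 10^(−0.278) = 0.4728.
Photons absorbed: 0.4728 × 3.605×10⁻⁴ = 1.704×10⁻⁴ mol.
Product formed: 0.0654 × 1.704×10⁻⁴ = 1.114×10⁻⁵ mol.
Rate: 1.114×10⁻⁵ / 4630 s = 2.4×10⁻⁹ mol s⁻¹.

2.4×10⁻⁹ mol s⁻¹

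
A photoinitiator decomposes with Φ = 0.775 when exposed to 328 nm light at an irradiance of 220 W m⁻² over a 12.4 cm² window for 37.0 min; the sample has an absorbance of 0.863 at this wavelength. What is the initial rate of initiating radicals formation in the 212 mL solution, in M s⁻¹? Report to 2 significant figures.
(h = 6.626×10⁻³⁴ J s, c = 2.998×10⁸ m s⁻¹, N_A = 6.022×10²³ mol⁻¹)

Photon energy at 328 nm: hc/λ = (6.626×10⁻³⁴)(2.998×10⁸)/(328×10⁻⁹) = 6.056×10⁻¹⁹ J.
Energy delivered: (220 W m⁻²)(12.4×10⁻⁴ m²)(2220 s) = 605.6 J.
Photons incident: 605.6 / 6.056×10⁻¹⁹ = 1.000×10²¹, i.e. 1.000×10²¹/6.022×10²³ = 0.001661 mol.
Fraction absorbed: 1 − 10^(−0.863) = 0.8629.
Photons absorbed: 0.8629 × 0.001661 = 0.001433 mol.
Product formed: 0.775 × 0.001433 = 0.001111 mol.
Rate: 0.001111 mol / (2220 s × 0.212 L) = 2.4×10⁻⁶ M s⁻¹.

2.4×10⁻⁶ M s⁻¹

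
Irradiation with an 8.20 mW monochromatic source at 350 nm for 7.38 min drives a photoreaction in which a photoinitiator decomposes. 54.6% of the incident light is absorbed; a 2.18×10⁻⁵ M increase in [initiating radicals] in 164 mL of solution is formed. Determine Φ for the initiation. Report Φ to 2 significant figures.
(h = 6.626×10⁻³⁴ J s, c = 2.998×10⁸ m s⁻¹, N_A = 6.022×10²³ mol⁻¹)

Product: (2.18×10⁻⁵ M)(0.164 L) = 3.575×10⁻⁶ mol.
Photon energy at 350 nm: hc/λ = (6.626×10⁻³⁴)(2.998×10⁸)/(350×10⁻⁹) = 5.676×10⁻¹⁹ J.
Energy delivered: (8.20 mW)(442.8 s) = 3.631 J.
Photons incident: 3.631 / 5.676×10⁻¹⁹ = 6.397×10¹⁸, i.e. 6.397×10¹⁸/6.022×10²³ = 1.062×10⁻⁵ mol.
Photons absorbed: 0.546 × 1.062×10⁻⁵ = 5.799×10⁻⁶ mol.
Φ = 3.575×10⁻⁶ mol / 5.799×10⁻⁶ mol photons = 0.62.

Φ = 0.62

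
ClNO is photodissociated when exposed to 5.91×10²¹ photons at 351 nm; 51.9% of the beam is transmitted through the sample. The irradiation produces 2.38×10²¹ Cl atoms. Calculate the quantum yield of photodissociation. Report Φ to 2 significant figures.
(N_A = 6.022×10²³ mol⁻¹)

Φ = 0.84

Product: 2.38×10²¹ / 6.022×10²³ = 0.003952 mol.
Moles of photons: 5.91×10²¹ / 6.022×10²³ = 0.009814 mol.
Fraction absorbed: 1 − 51.9/100 = 0.4810.
Photons absorbed: 0.4810 × 0.009814 = 0.004721 mol.
Φ = 0.003952 mol / 0.004721 mol photons = 0.84.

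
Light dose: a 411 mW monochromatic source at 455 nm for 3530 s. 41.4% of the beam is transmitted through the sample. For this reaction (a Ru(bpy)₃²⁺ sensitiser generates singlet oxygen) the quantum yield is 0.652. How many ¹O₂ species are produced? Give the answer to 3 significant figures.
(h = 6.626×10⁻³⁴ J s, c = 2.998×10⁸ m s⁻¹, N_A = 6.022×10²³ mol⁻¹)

1.27×10²¹ species

Photon energy at 455 nm: hc/λ = (6.626×10⁻³⁴)(2.998×10⁸)/(455×10⁻⁹) = 4.366×10⁻¹⁹ J.
Energy delivered: (411 mW)(3530 s) = 1451 J.
Photons incident: 1451 / 4.366×10⁻¹⁹ = 3.323×10²¹, i.e. 3.323×10²¹/6.022×10²³ = 0.005518 mol.
Fraction absorbed: 1 − 41.4/100 = 0.5860.
Photons absorbed: 0.5860 × 0.005518 = 0.003234 mol.
Product: Φ × n_abs = 0.652 × 0.003234 = 0.002109 mol.
As a count: 0.002109 × 6.022×10²³ = 1.27×10²¹.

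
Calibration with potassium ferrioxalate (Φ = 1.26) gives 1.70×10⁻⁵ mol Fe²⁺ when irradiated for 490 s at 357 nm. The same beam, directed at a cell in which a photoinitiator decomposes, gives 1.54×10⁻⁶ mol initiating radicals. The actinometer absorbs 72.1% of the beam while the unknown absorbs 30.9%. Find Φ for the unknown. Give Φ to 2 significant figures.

Φ = 0.27

Photons absorbed by the actinometer: 1.70×10⁻⁵ / 1.26 = 1.349×10⁻⁵ mol.
Incident flux: 1.349×10⁻⁵ / 0.721 = 1.871×10⁻⁵ einstein.
Absorbed by unknown: 0.309 × 1.871×10⁻⁵ = 5.781×10⁻⁶ mol.
Φ(unknown) = 1.54×10⁻⁶ / 5.781×10⁻⁶ = 0.27.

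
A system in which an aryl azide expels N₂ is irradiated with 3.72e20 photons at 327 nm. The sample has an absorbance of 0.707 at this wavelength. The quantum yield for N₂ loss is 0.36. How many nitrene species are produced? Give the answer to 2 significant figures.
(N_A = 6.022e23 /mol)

1.1e20 species

Moles of photons: 3.72e20 / 6.022e23 = 6.177e-4 mol.
Fraction absorbed: 1 − 10^(−0.707) = 0.8037.
Photons absorbed: 0.8037 × 6.177e-4 = 4.964e-4 mol.
Product: Φ × n_abs = 0.36 × 4.964e-4 = 1.787e-4 mol.
As a count: 1.787e-4 × 6.022e23 = 1.1e20.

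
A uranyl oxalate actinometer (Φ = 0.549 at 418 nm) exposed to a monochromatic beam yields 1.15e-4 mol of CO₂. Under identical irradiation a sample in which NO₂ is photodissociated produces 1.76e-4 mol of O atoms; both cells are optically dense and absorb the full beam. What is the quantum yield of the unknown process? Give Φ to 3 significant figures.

Photons absorbed by the actinometer: 1.15e-4 / 0.549 = 2.095e-4 mol.
Φ(unknown) = 1.76e-4 / 2.095e-4 = 0.840.

Φ = 0.840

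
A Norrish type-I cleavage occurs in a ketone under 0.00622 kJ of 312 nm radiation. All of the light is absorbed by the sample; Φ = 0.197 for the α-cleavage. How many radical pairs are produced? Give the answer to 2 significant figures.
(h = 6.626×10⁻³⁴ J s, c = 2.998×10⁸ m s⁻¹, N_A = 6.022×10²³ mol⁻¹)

1.9×10¹⁸ radical pairs

Photon energy at 312 nm: hc/λ = (6.626×10⁻³⁴)(2.998×10⁸)/(312×10⁻⁹) = 6.367×10⁻¹⁹ J.
Incident energy: 0.00622 kJ = 6.22 J.
Photons incident: 6.22 / 6.367×10⁻¹⁹ = 9.769×10¹⁸, i.e. 9.769×10¹⁸/6.022×10²³ = 1.622×10⁻⁵ mol.
Product: Φ × n_abs = 0.197 × 1.622×10⁻⁵ = 3.195×10⁻⁶ mol.
As a count: 3.195×10⁻⁶ × 6.022×10²³ = 1.9×10¹⁸.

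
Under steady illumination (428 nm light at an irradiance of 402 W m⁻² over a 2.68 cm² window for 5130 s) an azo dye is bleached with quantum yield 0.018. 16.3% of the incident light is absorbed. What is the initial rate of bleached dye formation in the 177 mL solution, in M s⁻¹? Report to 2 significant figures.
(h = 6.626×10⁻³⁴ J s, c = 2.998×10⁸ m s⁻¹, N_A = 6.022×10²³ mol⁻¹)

Photon energy at 428 nm: hc/λ = (6.626×10⁻³⁴)(2.998×10⁸)/(428×10⁻⁹) = 4.641×10⁻¹⁹ J.
Energy delivered: (402 W m⁻²)(2.68×10⁻⁴ m²)(5130 s) = 552.7 J.
Photons incident: 552.7 / 4.641×10⁻¹⁹ = 1.191×10²¹, i.e. 1.191×10²¹/6.022×10²³ = 0.001978 mol.
Photons absorbed: 0.163 × 0.001978 = 3.224×10⁻⁴ mol.
Product formed: 0.018 × 3.224×10⁻⁴ = 5.803×10⁻⁶ mol.
Rate: 5.803×10⁻⁶ mol / (5130 s × 0.177 L) = 6.4×10⁻⁹ M s⁻¹.

6.4×10⁻⁹ M s⁻¹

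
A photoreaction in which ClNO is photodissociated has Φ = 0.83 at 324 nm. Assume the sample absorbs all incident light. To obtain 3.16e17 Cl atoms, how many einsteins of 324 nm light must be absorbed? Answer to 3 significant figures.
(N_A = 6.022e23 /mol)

6.32e-7 einstein

Product: 3.16e17 / 6.022e23 = 5.247e-7 mol.
Photons that must be absorbed: 5.247e-7 / 0.83 = 6.322e-7 mol.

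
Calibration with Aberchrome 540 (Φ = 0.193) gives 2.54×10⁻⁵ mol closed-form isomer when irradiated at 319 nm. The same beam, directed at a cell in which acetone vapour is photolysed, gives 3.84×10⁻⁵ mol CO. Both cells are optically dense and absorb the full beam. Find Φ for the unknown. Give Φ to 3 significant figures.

Photons absorbed by the actinometer: 2.54×10⁻⁵ / 0.193 = 1.316×10⁻⁴ mol.
Φ(unknown) = 3.84×10⁻⁵ / 1.316×10⁻⁴ = 0.292.

Φ = 0.292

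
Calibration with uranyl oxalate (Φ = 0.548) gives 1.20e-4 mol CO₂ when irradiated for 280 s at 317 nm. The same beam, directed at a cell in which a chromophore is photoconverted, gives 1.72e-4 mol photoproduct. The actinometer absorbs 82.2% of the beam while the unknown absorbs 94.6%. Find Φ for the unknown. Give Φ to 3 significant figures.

Photons absorbed by the actinometer: 1.20e-4 / 0.548 = 2.190e-4 mol.
Incident flux: 2.190e-4 / 0.822 = 2.664e-4 einstein.
Absorbed by unknown: 0.946 × 2.664e-4 = 2.520e-4 mol.
Φ(unknown) = 1.72e-4 / 2.520e-4 = 0.683.

Φ = 0.683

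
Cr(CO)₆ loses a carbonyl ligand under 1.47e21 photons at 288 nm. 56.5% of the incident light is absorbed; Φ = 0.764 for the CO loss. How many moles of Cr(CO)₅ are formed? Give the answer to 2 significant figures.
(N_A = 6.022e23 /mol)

0.0011 mol

Moles of photons: 1.47e21 / 6.022e23 = 0.002441 mol.
Photons absorbed: 0.565 × 0.002441 = 0.001379 mol.
Product: Φ × n_abs = 0.764 × 0.001379 = 0.001054 mol.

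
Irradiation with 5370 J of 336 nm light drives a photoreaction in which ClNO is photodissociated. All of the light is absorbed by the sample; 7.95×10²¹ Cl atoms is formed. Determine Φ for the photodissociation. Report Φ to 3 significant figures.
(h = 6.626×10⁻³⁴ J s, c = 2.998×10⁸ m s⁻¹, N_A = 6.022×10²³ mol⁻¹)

Φ = 0.875

Product: 7.95×10²¹ / 6.022×10²³ = 0.01320 mol.
Photon energy at 336 nm: hc/λ = (6.626×10⁻³⁴)(2.998×10⁸)/(336×10⁻⁹) = 5.912×10⁻¹⁹ J.
Photons incident: 5370 / 5.912×10⁻¹⁹ = 9.083×10²¹, i.e. 9.083×10²¹/6.022×10²³ = 0.01508 mol.
Φ = 0.01320 mol / 0.01508 mol photons = 0.875.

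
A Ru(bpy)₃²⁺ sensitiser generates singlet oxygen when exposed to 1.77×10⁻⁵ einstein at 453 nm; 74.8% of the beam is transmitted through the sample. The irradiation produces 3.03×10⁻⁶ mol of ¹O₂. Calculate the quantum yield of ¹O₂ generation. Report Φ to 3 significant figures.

Φ = 0.679

Fraction absorbed: 1 − 74.8/100 = 0.2520.
Photons absorbed: 0.2520 × 1.77×10⁻⁵ = 4.460×10⁻⁶ mol.
Φ = 3.03×10⁻⁶ mol / 4.460×10⁻⁶ mol photons = 0.679.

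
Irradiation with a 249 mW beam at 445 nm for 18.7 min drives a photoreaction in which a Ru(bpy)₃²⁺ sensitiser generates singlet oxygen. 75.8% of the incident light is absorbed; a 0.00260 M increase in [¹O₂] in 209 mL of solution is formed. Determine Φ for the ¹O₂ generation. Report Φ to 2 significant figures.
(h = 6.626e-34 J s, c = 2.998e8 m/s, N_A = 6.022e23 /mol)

Φ = 0.69

Product: (0.00260 M)(0.209 L) = 5.434e-4 mol.
Photon energy at 445 nm: hc/λ = (6.626e-34)(2.998e8)/(445e-9) = 4.464e-19 J.
Energy delivered: (249 mW)(1122 s) = 279.4 J.
Photons incident: 279.4 / 4.464e-19 = 6.259e20, i.e. 6.259e20/6.022e23 = 0.001039 mol.
Photons absorbed: 0.758 × 0.001039 = 7.876e-4 mol.
Φ = 5.434e-4 mol / 7.876e-4 mol photons = 0.69.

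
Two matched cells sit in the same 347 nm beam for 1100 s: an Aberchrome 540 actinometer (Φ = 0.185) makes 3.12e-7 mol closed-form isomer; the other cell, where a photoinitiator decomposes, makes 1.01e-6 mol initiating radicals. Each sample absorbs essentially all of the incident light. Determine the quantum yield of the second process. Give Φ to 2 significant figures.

Φ = 0.60

Photons absorbed by the actinometer: 3.12e-7 / 0.185 = 1.686e-6 mol.
Φ(unknown) = 1.01e-6 / 1.686e-6 = 0.60.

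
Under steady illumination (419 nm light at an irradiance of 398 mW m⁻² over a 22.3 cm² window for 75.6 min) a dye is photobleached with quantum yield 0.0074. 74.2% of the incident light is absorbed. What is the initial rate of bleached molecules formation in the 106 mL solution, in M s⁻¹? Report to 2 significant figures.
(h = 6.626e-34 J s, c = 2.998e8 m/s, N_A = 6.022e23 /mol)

1.6e-10 M s⁻¹

Photon energy at 419 nm: hc/λ = (6.626e-34)(2.998e8)/(419e-9) = 4.741e-19 J.
Energy delivered: (398 mW m⁻²)(22.3e-4 m²)(4536 s) = 4.026 J.
Photons incident: 4.026 / 4.741e-19 = 8.492e18, i.e. 8.492e18/6.022e23 = 1.410e-5 mol.
Photons absorbed: 0.742 × 1.410e-5 = 1.046e-5 mol.
Product formed: 0.0074 × 1.046e-5 = 7.740e-8 mol.
Rate: 7.740e-8 mol / (4536 s × 0.106 L) = 1.6e-10 M s⁻¹.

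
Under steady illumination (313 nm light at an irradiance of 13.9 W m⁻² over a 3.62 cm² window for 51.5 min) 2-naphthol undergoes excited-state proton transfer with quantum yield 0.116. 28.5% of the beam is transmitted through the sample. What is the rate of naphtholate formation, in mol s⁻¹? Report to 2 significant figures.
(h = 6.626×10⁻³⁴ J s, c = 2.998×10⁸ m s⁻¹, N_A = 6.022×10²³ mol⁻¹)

Photon energy at 313 nm: hc/λ = (6.626×10⁻³⁴)(2.998×10⁸)/(313×10⁻⁹) = 6.347×10⁻¹⁹ J.
Energy delivered: (13.9 W m⁻²)(3.62×10⁻⁴ m²)(3090 s) = 15.55 J.
Photons incident: 15.55 / 6.347×10⁻¹⁹ = 2.450×10¹⁹, i.e. 2.450×10¹⁹/6.022×10²³ = 4.068×10⁻⁵ mol.
Fraction absorbed: 1 − 28.5/100 = 0.7150.
Photons absorbed: 0.7150 × 4.068×10⁻⁵ = 2.909×10⁻⁵ mol.
Product formed: 0.116 × 2.909×10⁻⁵ = 3.374×10⁻⁶ mol.
Rate: 3.374×10⁻⁶ / 3090 s = 1.1×10⁻⁹ mol s⁻¹.

1.1×10⁻⁹ mol s⁻¹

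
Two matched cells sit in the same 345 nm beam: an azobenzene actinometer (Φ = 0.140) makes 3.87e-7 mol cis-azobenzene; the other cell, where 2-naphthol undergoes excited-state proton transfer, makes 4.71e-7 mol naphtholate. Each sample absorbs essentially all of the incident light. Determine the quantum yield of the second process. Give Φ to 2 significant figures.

Photons absorbed by the actinometer: 3.87e-7 / 0.140 = 2.764e-6 mol.
Φ(unknown) = 4.71e-7 / 2.764e-6 = 0.17.

Φ = 0.17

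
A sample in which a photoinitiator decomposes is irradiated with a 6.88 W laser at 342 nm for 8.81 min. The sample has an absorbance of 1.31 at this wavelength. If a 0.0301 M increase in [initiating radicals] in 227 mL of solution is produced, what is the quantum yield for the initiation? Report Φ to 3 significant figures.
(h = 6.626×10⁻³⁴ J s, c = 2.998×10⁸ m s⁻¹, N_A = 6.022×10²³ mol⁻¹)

Product: (0.0301 M)(0.227 L) = 0.006833 mol.
Photon energy at 342 nm: hc/λ = (6.626×10⁻³⁴)(2.998×10⁸)/(342×10⁻⁹) = 5.808×10⁻¹⁹ J.
Energy delivered: (6.88 W)(528.6 s) = 3637 J.
Photons incident: 3637 / 5.808×10⁻¹⁹ = 6.262×10²¹, i.e. 6.262×10²¹/6.022×10²³ = 0.01040 mol.
Fraction absorbed: 1 − 10^(−1.31) = 0.9510.
Photons absorbed: 0.9510 × 0.01040 = 0.009890 mol.
Φ = 0.006833 mol / 0.009890 mol photons = 0.691.

Φ = 0.691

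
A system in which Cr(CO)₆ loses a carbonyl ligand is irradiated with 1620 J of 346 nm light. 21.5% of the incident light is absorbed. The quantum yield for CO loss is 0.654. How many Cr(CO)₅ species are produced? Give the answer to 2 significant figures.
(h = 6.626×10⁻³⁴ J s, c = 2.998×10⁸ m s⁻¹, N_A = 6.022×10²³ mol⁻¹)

4.0×10²⁰ species

Photon energy at 346 nm: hc/λ = (6.626×10⁻³⁴)(2.998×10⁸)/(346×10⁻⁹) = 5.741×10⁻¹⁹ J.
Photons incident: 1620 / 5.741×10⁻¹⁹ = 2.822×10²¹, i.e. 2.822×10²¹/6.022×10²³ = 0.004686 mol.
Photons absorbed: 0.215 × 0.004686 = 0.001007 mol.
Product: Φ × n_abs = 0.654 × 0.001007 = 6.586×10⁻⁴ mol.
As a count: 6.586×10⁻⁴ × 6.022×10²³ = 4.0×10²⁰.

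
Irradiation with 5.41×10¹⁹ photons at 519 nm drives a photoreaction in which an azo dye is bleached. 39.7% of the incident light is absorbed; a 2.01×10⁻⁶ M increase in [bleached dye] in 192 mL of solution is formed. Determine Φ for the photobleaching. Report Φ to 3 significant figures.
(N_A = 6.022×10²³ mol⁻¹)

Φ = 0.0108

Product: (2.01×10⁻⁶ M)(0.192 L) = 3.859×10⁻⁷ mol.
Moles of photons: 5.41×10¹⁹ / 6.022×10²³ = 8.984×10⁻⁵ mol.
Photons absorbed: 0.397 × 8.984×10⁻⁵ = 3.567×10⁻⁵ mol.
Φ = 3.859×10⁻⁷ mol / 3.567×10⁻⁵ mol photons = 0.0108.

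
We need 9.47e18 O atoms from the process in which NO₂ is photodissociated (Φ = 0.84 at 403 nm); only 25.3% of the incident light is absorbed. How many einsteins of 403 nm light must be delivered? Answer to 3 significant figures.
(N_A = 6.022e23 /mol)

7.40e-5 einstein

Product: 9.47e18 / 6.022e23 = 1.573e-5 mol.
Photons that must be absorbed: 1.573e-5 / 0.84 = 1.873e-5 mol.
Incident photons needed: 1.873e-5 / 0.253 = 7.403e-5 mol.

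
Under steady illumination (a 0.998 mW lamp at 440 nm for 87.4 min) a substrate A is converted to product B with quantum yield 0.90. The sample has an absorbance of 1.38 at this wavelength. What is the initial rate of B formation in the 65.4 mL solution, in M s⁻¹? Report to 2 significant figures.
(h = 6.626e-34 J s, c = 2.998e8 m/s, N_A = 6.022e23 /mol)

4.8e-8 M s⁻¹

Photon energy at 440 nm: hc/λ = (6.626e-34)(2.998e8)/(440e-9) = 4.515e-19 J.
Energy delivered: (0.998 mW)(5244 s) = 5.234 J.
Photons incident: 5.234 / 4.515e-19 = 1.159e19, i.e. 1.159e19/6.022e23 = 1.925e-5 mol.
Fraction absorbed: 1 − 10^(−1.38) = 0.9583.
Photons absorbed: 0.9583 × 1.925e-5 = 1.845e-5 mol.
Product formed: 0.90 × 1.845e-5 = 1.661e-5 mol.
Rate: 1.661e-5 mol / (5244 s × 0.0654 L) = 4.8e-8 M s⁻¹.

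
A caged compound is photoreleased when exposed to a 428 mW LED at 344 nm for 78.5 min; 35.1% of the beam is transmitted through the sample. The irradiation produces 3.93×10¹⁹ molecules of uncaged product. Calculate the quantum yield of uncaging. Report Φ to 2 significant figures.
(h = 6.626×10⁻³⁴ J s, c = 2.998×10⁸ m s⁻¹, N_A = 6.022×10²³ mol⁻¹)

Product: 3.93×10¹⁹ / 6.022×10²³ = 6.526×10⁻⁵ mol.
Photon energy at 344 nm: hc/λ = (6.626×10⁻³⁴)(2.998×10⁸)/(344×10⁻⁹) = 5.775×10⁻¹⁹ J.
Energy delivered: (428 mW)(4710 s) = 2016 J.
Photons incident: 2016 / 5.775×10⁻¹⁹ = 3.491×10²¹, i.e. 3.491×10²¹/6.022×10²³ = 0.005797 mol.
Fraction absorbed: 1 − 35.1/100 = 0.6490.
Photons absorbed: 0.6490 × 0.005797 = 0.003762 mol.
Φ = 6.526×10⁻⁵ mol / 0.003762 mol photons = 0.017.

Φ = 0.017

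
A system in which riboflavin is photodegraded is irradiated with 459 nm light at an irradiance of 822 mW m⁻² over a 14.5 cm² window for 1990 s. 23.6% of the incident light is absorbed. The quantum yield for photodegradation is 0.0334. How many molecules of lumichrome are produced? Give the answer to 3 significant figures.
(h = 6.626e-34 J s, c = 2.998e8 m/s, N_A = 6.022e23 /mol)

4.32e16 molecules

Photon energy at 459 nm: hc/λ = (6.626e-34)(2.998e8)/(459e-9) = 4.328e-19 J.
Energy delivered: (822 mW m⁻²)(14.5e-4 m²)(1990 s) = 2.372 J.
Photons incident: 2.372 / 4.328e-19 = 5.481e18, i.e. 5.481e18/6.022e23 = 9.102e-6 mol.
Photons absorbed: 0.236 × 9.102e-6 = 2.148e-6 mol.
Product: Φ × n_abs = 0.0334 × 2.148e-6 = 7.174e-8 mol.
As a count: 7.174e-8 × 6.022e23 = 4.32e16.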